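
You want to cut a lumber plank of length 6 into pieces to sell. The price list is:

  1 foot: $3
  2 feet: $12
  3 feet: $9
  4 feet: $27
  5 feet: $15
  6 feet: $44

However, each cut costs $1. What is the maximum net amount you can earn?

Let net[k] be the best obtainable value from length k. For each k, try every first piece i and keep the best of price[i] + net[k−i] minus the 1 cut fee when i<k.
net[1] = 3
net[2] = max(3+3-1, 12+0) = 12
net[3] = max(3+12-1, 12+3-1, 9+0) = 14
net[4] = max(3+14-1, 12+12-1, 9+3-1, 27+0) = 27
net[5] = max(3+27-1, 12+14-1, 9+12-1, 27+3-1, 15+0) = 29
net[6] = max(3+29-1, 12+27-1, 9+14-1, 27+12-1, 15+3-1, 44+0) = 44
Best is to make no cuts and sell whole for $44.

44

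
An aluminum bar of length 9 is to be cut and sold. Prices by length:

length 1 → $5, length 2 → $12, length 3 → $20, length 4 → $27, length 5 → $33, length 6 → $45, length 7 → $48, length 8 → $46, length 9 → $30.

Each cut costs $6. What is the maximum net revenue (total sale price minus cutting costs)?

59

Build v[k] bottom-up: v[k] = max over allowed piece i of (p[i] + v[k−i]) − 6 per cut.
v[1] = 5
v[2] = max(5+5-6, 12+0) = 12
v[3] = max(5+12-6, 12+5-6, 20+0) = 20
v[4] = max(5+20-6, 12+12-6, 20+5-6, 27+0) = 27
v[5] = max(5+27-6, 12+20-6, 20+12-6, 27+5-6, 33+0) = 33
v[6] = max(5+33-6, 12+27-6, 20+20-6, 27+12-6, 33+5-6, 45+0) = 45
v[7] = max(5+45-6, 12+33-6, 20+27-6, …, 45+5-6, 48+0) = 48
v[8] = max(5+48-6, 12+45-6, 20+33-6, …, 48+5-6, 46+0) = 51
v[9] = max(5+51-6, 12+48-6, 20+45-6, …, 46+5-6, 30+0) = 59
One optimal plan: pieces 6 + 3 (1 cut) → $65 − $6 = $59.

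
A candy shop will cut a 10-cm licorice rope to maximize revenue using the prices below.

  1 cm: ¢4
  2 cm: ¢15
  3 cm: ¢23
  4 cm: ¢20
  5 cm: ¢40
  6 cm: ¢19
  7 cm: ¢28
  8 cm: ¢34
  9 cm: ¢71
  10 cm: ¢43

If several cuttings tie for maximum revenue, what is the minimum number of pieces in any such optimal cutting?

Let r[k] be the best obtainable value from length k. For each k, try every first piece i and keep the best of price[i] + r[k−i].
r[1] = 4
r[2] = max(4+4, 15+0) = 15
r[3] = max(4+15, 15+4, 23+0) = 23
r[4] = max(4+23, 15+15, 23+4, 20+0) = 30
r[5] = max(4+30, 15+23, 23+15, 20+4, 40+0) = 40
r[6] = max(4+40, 15+30, 23+23, 20+15, 40+4, 19+0) = 46
r[7] = max(4+46, 15+40, 23+30, …, 19+4, 28+0) = 55
r[8] = max(4+55, 15+46, 23+40, …, 28+4, 34+0) = 63
r[9] = max(4+63, 15+55, 23+46, …, 34+4, 71+0) = 71
r[10] = max(4+71, 15+63, 23+55, …, 71+4, 43+0) = 80
Maximum revenue is ¢80.
Now minimize piece count subject to staying optimal: for each k, pieces[k] = 1 + min over i with p[i]+r[k−i]=r[k] of pieces[k−i].
pieces[7] = 2
pieces[8] = 2
pieces[9] = 1
pieces[10] = 2

2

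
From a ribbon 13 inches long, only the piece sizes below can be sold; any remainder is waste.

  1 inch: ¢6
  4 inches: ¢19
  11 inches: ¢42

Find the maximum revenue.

78

Consider every possible first cut. f[k] is the best of p[i]+f[k−i] over all sellable i≤k.
f[1] = 6
f[2] = 12  (first piece 1, then f[1]=6)
f[3] = 18  (first piece 1, then f[2]=12)
f[4] = 24  (first piece 1, then f[3]=18)
f[5] = 30  (first piece 1, then f[4]=24)
f[6] = 36  (first piece 1, then f[5]=30)
f[7] = 42  (first piece 1, then f[6]=36)
f[8] = 48  (first piece 1, then f[7]=42)
f[9] = 54  (first piece 1, then f[8]=48)
f[10] = 60  (first piece 1, then f[9]=54)
f[11] = 66  (first piece 1, then f[10]=60)
f[12] = 72  (first piece 1, then f[11]=66)
f[13] = 78  (first piece 1, then f[12]=72)
One optimal cutting: 1 + 1 + 1 + 1 + 1 + 1 + 1 + 1 + 1 + 1 + 1 + 1 + 1 → ¢78.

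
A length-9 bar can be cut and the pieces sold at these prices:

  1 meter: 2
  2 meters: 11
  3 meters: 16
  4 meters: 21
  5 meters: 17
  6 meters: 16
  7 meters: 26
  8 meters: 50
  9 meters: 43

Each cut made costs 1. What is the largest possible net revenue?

51

Consider every possible first cut. v[k] is the best of p[i]+v[k−i] over all sellable i≤k, charging 1 whenever i<k.
v[1] = 2
v[2] = 11
v[3] = 16
v[4] = 21  (first piece 2, then v[2]=11)
v[5] = 26  (first piece 2, then v[3]=16)
v[6] = 31  (first piece 2, then v[4]=21)
v[7] = 36  (first piece 2, then v[5]=26)
v[8] = 50
v[9] = 51  (first piece 1, then v[8]=50)
One optimal plan: pieces 8 + 1 (1 cut) → 52 − 1 = 51.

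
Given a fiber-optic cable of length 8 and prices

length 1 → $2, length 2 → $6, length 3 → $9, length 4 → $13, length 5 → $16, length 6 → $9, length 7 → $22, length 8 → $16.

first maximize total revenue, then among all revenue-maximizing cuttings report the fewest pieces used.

2

Consider every possible first cut. r[k] is the best of p[i]+r[k−i] over all sellable i≤k.
r[1] = 2
r[2] = max(2+2, 6+0) = 6
r[3] = max(2+6, 6+2, 9+0) = 9
r[4] = max(2+9, 6+6, 9+2, 13+0) = 13
r[5] = max(2+13, 6+9, 9+6, 13+2, 16+0) = 16
r[6] = max(2+16, 6+13, 9+9, 13+6, 16+2, 9+0) = 19
r[7] = max(2+19, 6+16, 9+13, …, 9+2, 22+0) = 22
r[8] = max(2+22, 6+19, 9+16, …, 22+2, 16+0) = 26
Maximum revenue is $26.
Now minimize piece count subject to staying optimal: for each k, pieces[k] = 1 + min over i with p[i]+r[k−i]=r[k] of pieces[k−i].
pieces[5] = 1
pieces[6] = 2
pieces[7] = 1
pieces[8] = 2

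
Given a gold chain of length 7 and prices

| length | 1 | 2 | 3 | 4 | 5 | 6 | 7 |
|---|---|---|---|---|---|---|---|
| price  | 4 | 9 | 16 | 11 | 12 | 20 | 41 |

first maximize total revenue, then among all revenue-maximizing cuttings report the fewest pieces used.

1

Build r[k] bottom-up: r[k] = max over allowed piece i of (p[i] + r[k−i]).
r[1] = 4
r[2] = max(4+4, 9+0) = 9
r[3] = max(4+9, 9+4, 16+0) = 16
r[4] = max(4+16, 9+9, 16+4, 11+0) = 20
r[5] = max(4+20, 9+16, 16+9, 11+4, 12+0) = 25
r[6] = max(4+25, 9+20, 16+16, 11+9, 12+4, 20+0) = 32
r[7] = max(4+32, 9+25, 16+20, …, 20+4, 41+0) = 41
Maximum revenue is $41.
Now minimize piece count subject to staying optimal: for each k, pieces[k] = 1 + min over i with p[i]+r[k−i]=r[k] of pieces[k−i].
pieces[4] = 2
pieces[5] = 2
pieces[6] = 2
pieces[7] = 1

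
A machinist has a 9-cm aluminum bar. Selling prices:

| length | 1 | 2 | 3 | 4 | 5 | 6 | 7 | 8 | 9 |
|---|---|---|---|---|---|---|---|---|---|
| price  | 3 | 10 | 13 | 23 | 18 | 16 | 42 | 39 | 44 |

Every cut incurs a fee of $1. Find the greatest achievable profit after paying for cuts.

51

Consider every possible first cut. v[k] is the best of p[i]+v[k−i] over all sellable i≤k, charging 1 whenever i<k.
v[1] = 3
v[2] = 10
v[3] = 13
v[4] = 23
v[5] = 25  (first piece 1, then v[4]=23)
v[6] = 32  (first piece 2, then v[4]=23)
v[7] = 42
v[8] = 45  (first piece 4, then v[4]=23)
v[9] = 51  (first piece 2, then v[7]=42)
One optimal plan: pieces 7 + 2 (1 cut) → $52 − $1 = $51.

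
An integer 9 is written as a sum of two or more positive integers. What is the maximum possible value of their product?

Fill m[k] for k=2..9: at each k try every first piece i and multiply by the better of (k−i) uncut or m[k−i].
m[2] = 1*max(1,0) = 1*1 = 1
m[3] = 1*max(2,1) = 1*2 = 2
m[4] = 2*max(2,1) = 2*2 = 4
m[5] = 2*max(3,2) = 2*3 = 6
m[6] = 3*max(3,2) = 3*3 = 9
m[7] = 2*max(5,6) = 2*6 = 12
m[8] = 2*max(6,9) = 2*9 = 18
m[9] = 3*max(6,9) = 3*9 = 27
One optimal split: 3 + 3 + 3; product 3*3*3 = 27.

27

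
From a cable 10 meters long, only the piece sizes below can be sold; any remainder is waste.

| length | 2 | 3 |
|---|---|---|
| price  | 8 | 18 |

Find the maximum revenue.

Consider every possible first cut. r[k] is the best of p[i]+r[k−i] over all sellable i≤k.
r[1] = 0
r[2] = 8
r[3] = max(8+0, 18+0) = 18
r[4] = max(8+8, 18+0) = 18
r[5] = max(8+18, 18+8) = 26
r[6] = max(8+18, 18+18) = 36
r[7] = max(8+26, 18+18) = 36
r[8] = max(8+36, 18+26) = 44
r[9] = max(8+36, 18+36) = 54
r[10] = max(8+44, 18+36) = 54
One optimal cutting: pieces 3 + 3 + 3 with 1 meter of scrap → 54.

54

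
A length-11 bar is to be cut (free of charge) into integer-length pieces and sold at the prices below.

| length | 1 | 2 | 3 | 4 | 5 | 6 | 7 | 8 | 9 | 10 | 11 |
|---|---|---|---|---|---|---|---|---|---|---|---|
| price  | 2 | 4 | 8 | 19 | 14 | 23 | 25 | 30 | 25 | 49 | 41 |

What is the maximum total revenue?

51

Let R[k] be the best obtainable value from length k. For each k, try every first piece i and keep the best of price[i] + R[k−i].
R[1] = 2
R[2] = max(2+2, 4+0) = 4
R[3] = max(2+4, 4+2, 8+0) = 8
R[4] = max(2+8, 4+4, 8+2, 19+0) = 19
R[5] = max(2+19, 4+8, 8+4, 19+2, 14+0) = 21
R[6] = max(2+21, 4+19, 8+8, 19+4, 14+2, 23+0) = 23
R[7] = max(2+23, 4+21, 8+19, …, 23+2, 25+0) = 27
R[8] = max(2+27, 4+23, 8+21, …, 25+2, 30+0) = 38
R[9] = max(2+38, 4+27, 8+23, …, 30+2, 25+0) = 40
R[10] = max(2+40, 4+38, 8+27, …, 25+2, 49+0) = 49
R[11] = max(2+49, 4+40, 8+38, …, 49+2, 41+0) = 51
One optimal cutting: 10 + 1 → €49 + €2 = €51.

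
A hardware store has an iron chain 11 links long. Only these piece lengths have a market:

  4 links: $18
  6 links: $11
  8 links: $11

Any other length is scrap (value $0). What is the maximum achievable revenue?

Build best[k] bottom-up: best[k] = max over allowed piece i of (p[i] + best[k−i]).
best[1] = 0
best[2] = 0
best[3] = 0
best[4] = 18
best[5] = 18
best[6] = 18
best[7] = 18
best[8] = 36  (first piece 4, then best[4]=18)
best[9] = 36
best[10] = 36
best[11] = 36
One optimal cutting: pieces 4 + 4 with 3 links of scrap → $36.

36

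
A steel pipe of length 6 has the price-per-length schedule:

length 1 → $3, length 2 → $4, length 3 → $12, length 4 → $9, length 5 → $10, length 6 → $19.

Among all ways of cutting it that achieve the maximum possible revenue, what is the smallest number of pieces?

2

Build r[k] bottom-up: r[k] = max over allowed piece i of (p[i] + r[k−i]).
r[1] = 3
r[2] = 6  (first piece 1, then r[1]=3)
r[3] = 12
r[4] = 15  (first piece 1, then r[3]=12)
r[5] = 18  (first piece 1, then r[4]=15)
r[6] = 24  (first piece 3, then r[3]=12)
Maximum revenue is $24.
Now minimize piece count subject to staying optimal: for each k, pieces[k] = 1 + min over i with p[i]+r[k−i]=r[k] of pieces[k−i].
pieces[3] = 1
pieces[4] = 2
pieces[5] = 3
pieces[6] = 2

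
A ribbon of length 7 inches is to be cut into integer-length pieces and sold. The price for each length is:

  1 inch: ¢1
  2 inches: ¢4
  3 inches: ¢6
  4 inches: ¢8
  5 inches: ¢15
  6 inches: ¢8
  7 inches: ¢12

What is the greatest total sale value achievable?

Build R[k] bottom-up: R[k] = max over allowed piece i of (p[i] + R[k−i]).
R[1] = 1
R[2] = 4
R[3] = 6
R[4] = 8  (first piece 2, then R[2]=4)
R[5] = 15
R[6] = 16  (first piece 1, then R[5]=15)
R[7] = 19  (first piece 2, then R[5]=15)
One optimal cutting: 5 + 2 → ¢15 + ¢4 = ¢19.

19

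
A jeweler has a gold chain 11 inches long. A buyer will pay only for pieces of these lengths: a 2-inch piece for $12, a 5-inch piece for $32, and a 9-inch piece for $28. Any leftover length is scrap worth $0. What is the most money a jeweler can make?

Let f[k] be the best obtainable value from length k. For each k, try every first piece i and keep the best of price[i] + f[k−i].
f[1] = 0
f[2] = 12
f[3] = 12
f[4] = 24  (first piece 2, then f[2]=12)
f[5] = 32
f[6] = 36  (first piece 2, then f[4]=24)
f[7] = 44  (first piece 2, then f[5]=32)
f[8] = 48  (first piece 2, then f[6]=36)
f[9] = 56  (first piece 2, then f[7]=44)
f[10] = 64  (first piece 5, then f[5]=32)
f[11] = 68  (first piece 2, then f[9]=56)
One optimal cutting: 5 + 2 + 2 + 2 → $68.

68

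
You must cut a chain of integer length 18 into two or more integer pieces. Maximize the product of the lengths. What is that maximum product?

729

Define f[k] = max over 1≤i<k of i · max(k−i, f[k−i]); the inner max lets the remainder stay uncut if that's better.
f[2] = 1*max(1,0) = 1*1 = 1
f[3] = 1*max(2,1) = 1*2 = 2
f[4] = 2*max(2,1) = 2*2 = 4
f[5] = 2*max(3,2) = 2*3 = 6
f[6] = 3*max(3,2) = 3*3 = 9
f[7] = 2*max(5,6) = 2*6 = 12
f[8] = 2*max(6,9) = 2*9 = 18
f[9] = 3*max(6,9) = 3*9 = 27
f[10] = 2*max(8,18) = 2*18 = 36
f[11] = 2*max(9,27) = 2*27 = 54
f[12] = 3*max(9,27) = 3*27 = 81
f[13] = 2*max(11,54) = 2*54 = 108
f[14] = 2*max(12,81) = 2*81 = 162
f[15] = 3*max(12,81) = 3*81 = 243
f[16] = 2*max(14,162) = 2*162 = 324
f[17] = 2*max(15,243) = 2*243 = 486
f[18] = 3*max(15,243) = 3*243 = 729
One optimal split: 3 + 3 + 3 + 3 + 3 + 3; product 3*3*3*3*3*3 = 729.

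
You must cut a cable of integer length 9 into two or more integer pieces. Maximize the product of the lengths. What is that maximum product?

Let f[k] be the best product for length k (with at least one cut). For each first piece i, the rest contributes max(k−i, f[k−i]).
f[2] = 1×max(1,0) = 1×1 = 1
f[3] = max(1×2, 2×1) = 2
f[4] = max(1×3, 2×2, 3×1) = 4
f[5] = max(1×4, 2×3, 3×2, 4×1) = 6
f[6] = max(1×6, 2×4, 3×3, 4×2, 5×1) = 9
f[7] = max(1×9, 2×6, 3×4, 4×3, 5×2, 6×1) = 12
f[8] = max(1×12, 2×9, 3×6, …, 6×2, 7×1) = 18
f[9] = max(1×18, 2×12, 3×9, …, 7×2, 8×1) = 27
One optimal split: 3 + 3 + 3; product 3×3×3 = 27.

27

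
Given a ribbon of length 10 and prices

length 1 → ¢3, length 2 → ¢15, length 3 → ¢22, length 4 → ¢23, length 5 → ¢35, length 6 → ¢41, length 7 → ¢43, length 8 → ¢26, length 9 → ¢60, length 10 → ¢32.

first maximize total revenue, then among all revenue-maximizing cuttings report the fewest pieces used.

5

Let r[k] be the best obtainable value from length k. For each k, try every first piece i and keep the best of price[i] + r[k−i].
r[1] = 3
r[2] = max(3+3, 15+0) = 15
r[3] = max(3+15, 15+3, 22+0) = 22
r[4] = max(3+22, 15+15, 22+3, 23+0) = 30
r[5] = max(3+30, 15+22, 22+15, 23+3, 35+0) = 37
r[6] = max(3+37, 15+30, 22+22, 23+15, 35+3, 41+0) = 45
r[7] = max(3+45, 15+37, 22+30, …, 41+3, 43+0) = 52
r[8] = max(3+52, 15+45, 22+37, …, 43+3, 26+0) = 60
r[9] = max(3+60, 15+52, 22+45, …, 26+3, 60+0) = 67
r[10] = max(3+67, 15+60, 22+52, …, 60+3, 32+0) = 75
Maximum revenue is ¢75.
Now minimize piece count subject to staying optimal: for each k, pieces[k] = 1 + min over i with p[i]+r[k−i]=r[k] of pieces[k−i].
pieces[7] = 3
pieces[8] = 4
pieces[9] = 4
pieces[10] = 5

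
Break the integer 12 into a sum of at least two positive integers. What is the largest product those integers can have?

81

Let prod[k] be the best product for length k (with at least one cut). For each first piece i, the rest contributes max(k−i, prod[k−i]).
prod[2] = 1×max(1,0) = 1×1 = 1
prod[3] = 1×max(2,1) = 1×2 = 2
prod[4] = 2×max(2,1) = 2×2 = 4
prod[5] = 2×max(3,2) = 2×3 = 6
prod[6] = 3×max(3,2) = 3×3 = 9
prod[7] = 2×max(5,6) = 2×6 = 12
prod[8] = 2×max(6,9) = 2×9 = 18
prod[9] = 3×max(6,9) = 3×9 = 27
prod[10] = 2×max(8,18) = 2×18 = 36
prod[11] = 2×max(9,27) = 2×27 = 54
prod[12] = 3×max(9,27) = 3×27 = 81
One optimal split: 3 + 3 + 3 + 3; product 3×3×3×3 = 81.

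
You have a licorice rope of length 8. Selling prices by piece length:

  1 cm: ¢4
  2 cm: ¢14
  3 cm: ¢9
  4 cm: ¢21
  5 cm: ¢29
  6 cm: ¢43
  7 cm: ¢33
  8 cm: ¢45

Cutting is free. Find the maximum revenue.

Consider every possible first cut. r[k] is the best of p[i]+r[k−i] over all sellable i≤k.
r[1] = 4
r[2] = max(4+4, 14+0) = 14
r[3] = max(4+14, 14+4, 9+0) = 18
r[4] = max(4+18, 14+14, 9+4, 21+0) = 28
r[5] = max(4+28, 14+18, 9+14, 21+4, 29+0) = 32
r[6] = max(4+32, 14+28, 9+18, 21+14, 29+4, 43+0) = 43
r[7] = max(4+43, 14+32, 9+28, …, 43+4, 33+0) = 47
r[8] = max(4+47, 14+43, 9+32, …, 33+4, 45+0) = 57
One optimal cutting: 6 + 2 → ¢43 + ¢14 = ¢57.

57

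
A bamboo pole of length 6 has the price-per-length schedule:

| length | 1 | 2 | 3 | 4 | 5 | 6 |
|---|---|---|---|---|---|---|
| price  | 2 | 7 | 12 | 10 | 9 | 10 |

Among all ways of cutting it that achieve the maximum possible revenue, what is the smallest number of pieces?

2

Build r[k] bottom-up: r[k] = max over allowed piece i of (p[i] + r[k−i]).
r[1] = 2
r[2] = 7
r[3] = 12
r[4] = 14  (first piece 1, then r[3]=12)
r[5] = 19  (first piece 2, then r[3]=12)
r[6] = 24  (first piece 3, then r[3]=12)
Maximum revenue is $24.
Now minimize piece count subject to staying optimal: for each k, pieces[k] = 1 + min over i with p[i]+r[k−i]=r[k] of pieces[k−i].
pieces[3] = 1
pieces[4] = 2
pieces[5] = 2
pieces[6] = 2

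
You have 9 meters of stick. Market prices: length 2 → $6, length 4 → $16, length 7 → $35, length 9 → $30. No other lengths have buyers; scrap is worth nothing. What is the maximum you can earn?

41

Consider every possible first cut. f[k] is the best of p[i]+f[k−i] over all sellable i≤k.
f[1] = 0
f[2] = 6
f[3] = 6
f[4] = max(6+6, 16+0) = 16
f[5] = max(6+6, 16+0) = 16
f[6] = max(6+16, 16+6) = 22
f[7] = max(6+16, 16+6, 35+0) = 35
f[8] = max(6+22, 16+16, 35+0) = 35
f[9] = max(6+35, 16+16, 35+6, 30+0) = 41
One optimal cutting: 7 + 2 → $41.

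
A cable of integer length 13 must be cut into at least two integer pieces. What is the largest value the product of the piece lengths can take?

Fill g[k] for k=2..13: at each k try every first piece i and multiply by the better of (k−i) uncut or g[k−i].
g[2] = 1·max(1,0) = 1·1 = 1
g[3] = max(1·2, 2·1) = 2
g[4] = max(1·3, 2·2, 3·1) = 4
g[5] = max(1·4, 2·3, 3·2, 4·1) = 6
g[6] = max(1·6, 2·4, 3·3, 4·2, 5·1) = 9
g[7] = max(1·9, 2·6, 3·4, 4·3, 5·2, 6·1) = 12
g[8] = max(1·12, 2·9, 3·6, …, 6·2, 7·1) = 18
g[9] = max(1·18, 2·12, 3·9, …, 7·2, 8·1) = 27
g[10] = max(1·27, 2·18, 3·12, …, 8·2, 9·1) = 36
g[11] = max(1·36, 2·27, 3·18, …, 9·2, 10·1) = 54
g[12] = max(1·54, 2·36, 3·27, …, 10·2, 11·1) = 81
g[13] = max(1·81, 2·54, 3·36, …, 11·2, 12·1) = 108
One optimal split: 3 + 3 + 3 + 2 + 2; product 3·3·3·2·2 = 108.

108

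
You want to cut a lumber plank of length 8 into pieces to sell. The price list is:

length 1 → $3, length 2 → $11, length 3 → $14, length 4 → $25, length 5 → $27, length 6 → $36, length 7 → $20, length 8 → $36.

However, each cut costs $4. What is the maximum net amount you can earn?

46

Consider every possible first cut. r[k] is the best of p[i]+r[k−i] over all sellable i≤k, charging 4 whenever i<k.
r[1] = 3
r[2] = 11
r[3] = 14
r[4] = 25
r[5] = 27
r[6] = 36
r[7] = 35  (first piece 1, then r[6]=36)
r[8] = 46  (first piece 4, then r[4]=25)
One optimal plan: pieces 4 + 4 (1 cut) → $50 − $4 = $46.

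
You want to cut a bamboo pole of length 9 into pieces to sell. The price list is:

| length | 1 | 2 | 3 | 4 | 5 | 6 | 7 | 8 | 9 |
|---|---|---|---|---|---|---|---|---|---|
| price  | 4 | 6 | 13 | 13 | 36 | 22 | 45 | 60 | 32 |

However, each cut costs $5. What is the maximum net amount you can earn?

59

Let net[k] be the best obtainable value from length k. For each k, try every first piece i and keep the best of price[i] + net[k−i] minus the 5 cut fee when i<k.
net[1] = 4
net[2] = max(4+4-5, 6+0) = 6
net[3] = max(4+6-5, 6+4-5, 13+0) = 13
net[4] = max(4+13-5, 6+6-5, 13+4-5, 13+0) = 13
net[5] = max(4+13-5, 6+13-5, 13+6-5, 13+4-5, 36+0) = 36
net[6] = max(4+36-5, 6+13-5, 13+13-5, 13+6-5, 36+4-5, 22+0) = 35
net[7] = max(4+35-5, 6+36-5, 13+13-5, …, 22+4-5, 45+0) = 45
net[8] = max(4+45-5, 6+35-5, 13+36-5, …, 45+4-5, 60+0) = 60
net[9] = max(4+60-5, 6+45-5, 13+35-5, …, 60+4-5, 32+0) = 59
One optimal plan: pieces 8 + 1 (1 cut) → $64 − $5 = $59.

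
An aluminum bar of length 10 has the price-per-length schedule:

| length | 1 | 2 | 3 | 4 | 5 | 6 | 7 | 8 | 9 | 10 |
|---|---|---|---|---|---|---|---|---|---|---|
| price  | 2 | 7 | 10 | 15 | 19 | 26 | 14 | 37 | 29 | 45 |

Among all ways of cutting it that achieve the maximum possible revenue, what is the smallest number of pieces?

1

Consider every possible first cut. r[k] is the best of p[i]+r[k−i] over all sellable i≤k.
r[1] = 2
r[2] = 7
r[3] = 10
r[4] = 15
r[5] = 19
r[6] = 26
r[7] = 28  (first piece 1, then r[6]=26)
r[8] = 37
r[9] = 39  (first piece 1, then r[8]=37)
r[10] = 45
Maximum revenue is $45.
Now minimize piece count subject to staying optimal: for each k, pieces[k] = 1 + min over i with p[i]+r[k−i]=r[k] of pieces[k−i].
pieces[7] = 2
pieces[8] = 1
pieces[9] = 2
pieces[10] = 1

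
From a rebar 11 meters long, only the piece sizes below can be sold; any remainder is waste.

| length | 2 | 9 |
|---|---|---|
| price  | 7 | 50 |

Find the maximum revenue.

Let r[k] be the best obtainable value from length k. For each k, try every first piece i and keep the best of price[i] + r[k−i].
r[1] = 0
r[2] = 7
r[3] = 7
r[4] = 14  (first piece 2, then r[2]=7)
r[5] = 14
r[6] = 21  (first piece 2, then r[4]=14)
r[7] = 21
r[8] = 28  (first piece 2, then r[6]=21)
r[9] = max(7+21, 50+0) = 50
r[10] = max(7+28, 50+0) = 50
r[11] = max(7+50, 50+7) = 57
One optimal cutting: 9 + 2 → ₹57.

57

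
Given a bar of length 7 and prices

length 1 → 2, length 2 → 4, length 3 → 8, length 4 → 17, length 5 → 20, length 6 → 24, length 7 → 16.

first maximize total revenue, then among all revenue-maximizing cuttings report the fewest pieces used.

2

Build r[k] bottom-up: r[k] = max over allowed piece i of (p[i] + r[k−i]).
r[1] = 2
r[2] = max(2+2, 4+0) = 4
r[3] = max(2+4, 4+2, 8+0) = 8
r[4] = max(2+8, 4+4, 8+2, 17+0) = 17
r[5] = max(2+17, 4+8, 8+4, 17+2, 20+0) = 20
r[6] = max(2+20, 4+17, 8+8, 17+4, 20+2, 24+0) = 24
r[7] = max(2+24, 4+20, 8+17, …, 24+2, 16+0) = 26
Maximum revenue is 26.
Now minimize piece count subject to staying optimal: for each k, pieces[k] = 1 + min over i with p[i]+r[k−i]=r[k] of pieces[k−i].
pieces[4] = 1
pieces[5] = 1
pieces[6] = 1
pieces[7] = 2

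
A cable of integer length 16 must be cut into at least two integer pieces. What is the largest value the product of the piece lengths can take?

324

Define m[k] = max over 1≤i<k of i · max(k−i, m[k−i]); the inner max lets the remainder stay uncut if that's better.
m[2] = 1*max(1,0) = 1*1 = 1
m[3] = max(1*2, 2*1) = 2
m[4] = max(1*3, 2*2, 3*1) = 4
m[5] = max(1*4, 2*3, 3*2, 4*1) = 6
m[6] = max(1*6, 2*4, 3*3, 4*2, 5*1) = 9
m[7] = max(1*9, 2*6, 3*4, 4*3, 5*2, 6*1) = 12
m[8] = max(1*12, 2*9, 3*6, …, 6*2, 7*1) = 18
m[9] = max(1*18, 2*12, 3*9, …, 7*2, 8*1) = 27
m[10] = max(1*27, 2*18, 3*12, …, 8*2, 9*1) = 36
m[11] = max(1*36, 2*27, 3*18, …, 9*2, 10*1) = 54
m[12] = max(1*54, 2*36, 3*27, …, 10*2, 11*1) = 81
m[13] = max(1*81, 2*54, 3*36, …, 11*2, 12*1) = 108
m[14] = max(1*108, 2*81, 3*54, …, 12*2, 13*1) = 162
m[15] = max(1*162, 2*108, 3*81, …, 13*2, 14*1) = 243
m[16] = max(1*243, 2*162, 3*108, …, 14*2, 15*1) = 324
One optimal split: 3 + 3 + 3 + 3 + 2 + 2; product 3*3*3*3*2*2 = 324.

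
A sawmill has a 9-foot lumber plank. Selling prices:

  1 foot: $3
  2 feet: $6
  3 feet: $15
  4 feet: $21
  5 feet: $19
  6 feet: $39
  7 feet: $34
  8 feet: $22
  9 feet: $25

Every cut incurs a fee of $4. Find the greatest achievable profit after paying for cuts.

50

Build r[k] bottom-up: r[k] = max over allowed piece i of (p[i] + r[k−i]) − 4 per cut.
r[1] = 3
r[2] = max(3+3-4, 6+0) = 6
r[3] = max(3+6-4, 6+3-4, 15+0) = 15
r[4] = max(3+15-4, 6+6-4, 15+3-4, 21+0) = 21
r[5] = max(3+21-4, 6+15-4, 15+6-4, 21+3-4, 19+0) = 20
r[6] = max(3+20-4, 6+21-4, 15+15-4, 21+6-4, 19+3-4, 39+0) = 39
r[7] = max(3+39-4, 6+20-4, 15+21-4, …, 39+3-4, 34+0) = 38
r[8] = max(3+38-4, 6+39-4, 15+20-4, …, 34+3-4, 22+0) = 41
r[9] = max(3+41-4, 6+38-4, 15+39-4, …, 22+3-4, 25+0) = 50
One optimal plan: pieces 6 + 3 (1 cut) → $54 − $4 = $50.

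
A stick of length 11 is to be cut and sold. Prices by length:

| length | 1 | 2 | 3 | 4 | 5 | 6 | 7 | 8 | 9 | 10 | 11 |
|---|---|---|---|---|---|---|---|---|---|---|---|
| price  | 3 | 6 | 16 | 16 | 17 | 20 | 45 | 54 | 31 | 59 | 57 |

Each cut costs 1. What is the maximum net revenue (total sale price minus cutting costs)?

Consider every possible first cut. v[k] is the best of p[i]+v[k−i] over all sellable i≤k, charging 1 whenever i<k.
v[1] = 3
v[2] = 6
v[3] = 16
v[4] = 18  (first piece 1, then v[3]=16)
v[5] = 21  (first piece 2, then v[3]=16)
v[6] = 31  (first piece 3, then v[3]=16)
v[7] = 45
v[8] = 54
v[9] = 56  (first piece 1, then v[8]=54)
v[10] = 60  (first piece 3, then v[7]=45)
v[11] = 69  (first piece 3, then v[8]=54)
One optimal plan: pieces 8 + 3 (1 cut) → 70 − 1 = 69.

69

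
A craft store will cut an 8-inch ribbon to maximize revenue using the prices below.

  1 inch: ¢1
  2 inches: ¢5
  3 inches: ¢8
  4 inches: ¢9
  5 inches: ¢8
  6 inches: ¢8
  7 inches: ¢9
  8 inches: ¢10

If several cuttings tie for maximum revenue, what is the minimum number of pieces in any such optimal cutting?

Build r[k] bottom-up: r[k] = max over allowed piece i of (p[i] + r[k−i]).
r[1] = 1
r[2] = 5
r[3] = 8
r[4] = 10  (first piece 2, then r[2]=5)
r[5] = 13  (first piece 2, then r[3]=8)
r[6] = 16  (first piece 3, then r[3]=8)
r[7] = 18  (first piece 2, then r[5]=13)
r[8] = 21  (first piece 2, then r[6]=16)
Maximum revenue is ¢21.
Now minimize piece count subject to staying optimal: for each k, pieces[k] = 1 + min over i with p[i]+r[k−i]=r[k] of pieces[k−i].
pieces[5] = 2
pieces[6] = 2
pieces[7] = 3
pieces[8] = 3

3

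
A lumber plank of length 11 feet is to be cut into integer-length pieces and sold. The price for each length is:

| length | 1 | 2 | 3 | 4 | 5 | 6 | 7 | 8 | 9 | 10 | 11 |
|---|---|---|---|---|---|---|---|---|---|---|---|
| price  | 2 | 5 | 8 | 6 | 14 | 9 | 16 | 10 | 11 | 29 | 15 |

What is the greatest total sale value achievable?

Consider every possible first cut. best[k] is the best of p[i]+best[k−i] over all sellable i≤k.
best[1] = 2
best[2] = max(2+2, 5+0) = 5
best[3] = max(2+5, 5+2, 8+0) = 8
best[4] = max(2+8, 5+5, 8+2, 6+0) = 10
best[5] = max(2+10, 5+8, 8+5, 6+2, 14+0) = 14
best[6] = max(2+14, 5+10, 8+8, 6+5, 14+2, 9+0) = 16
best[7] = max(2+16, 5+14, 8+10, …, 9+2, 16+0) = 19
best[8] = max(2+19, 5+16, 8+14, …, 16+2, 10+0) = 22
best[9] = max(2+22, 5+19, 8+16, …, 10+2, 11+0) = 24
best[10] = max(2+24, 5+22, 8+19, …, 11+2, 29+0) = 29
best[11] = max(2+29, 5+24, 8+22, …, 29+2, 15+0) = 31
One optimal cutting: 10 + 1 → $29 + $2 = $31.

31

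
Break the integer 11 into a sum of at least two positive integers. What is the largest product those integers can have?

54

Fill P[k] for k=2..11: at each k try every first piece i and multiply by the better of (k−i) uncut or P[k−i].
P[2] = 1*max(1,0) = 1*1 = 1
P[3] = max(1*2, 2*1) = 2
P[4] = max(1*3, 2*2, 3*1) = 4
P[5] = max(1*4, 2*3, 3*2, 4*1) = 6
P[6] = max(1*6, 2*4, 3*3, 4*2, 5*1) = 9
P[7] = max(1*9, 2*6, 3*4, 4*3, 5*2, 6*1) = 12
P[8] = max(1*12, 2*9, 3*6, …, 6*2, 7*1) = 18
P[9] = max(1*18, 2*12, 3*9, …, 7*2, 8*1) = 27
P[10] = max(1*27, 2*18, 3*12, …, 8*2, 9*1) = 36
P[11] = max(1*36, 2*27, 3*18, …, 9*2, 10*1) = 54
One optimal split: 3 + 3 + 3 + 2; product 3*3*3*2 = 54.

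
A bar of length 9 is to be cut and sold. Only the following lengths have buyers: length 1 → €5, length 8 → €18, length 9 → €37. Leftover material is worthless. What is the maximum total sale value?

45

Consider every possible first cut. r[k] is the best of p[i]+r[k−i] over all sellable i≤k.
r[1] = 5
r[2] = 10  (first piece 1, then r[1]=5)
r[3] = 15  (first piece 1, then r[2]=10)
r[4] = 20  (first piece 1, then r[3]=15)
r[5] = 25  (first piece 1, then r[4]=20)
r[6] = 30  (first piece 1, then r[5]=25)
r[7] = 35  (first piece 1, then r[6]=30)
r[8] = 40  (first piece 1, then r[7]=35)
r[9] = 45  (first piece 1, then r[8]=40)
One optimal cutting: 1 + 1 + 1 + 1 + 1 + 1 + 1 + 1 + 1 → €45.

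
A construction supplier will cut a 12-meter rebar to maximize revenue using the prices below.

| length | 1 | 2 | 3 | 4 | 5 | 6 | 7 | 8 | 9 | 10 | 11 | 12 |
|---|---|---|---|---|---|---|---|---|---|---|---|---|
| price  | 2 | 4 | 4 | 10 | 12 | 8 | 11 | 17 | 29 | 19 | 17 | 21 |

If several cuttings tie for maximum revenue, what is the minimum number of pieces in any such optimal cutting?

3

Build r[k] bottom-up: r[k] = max over allowed piece i of (p[i] + r[k−i]).
r[1] = 2
r[2] = 4  (first piece 1, then r[1]=2)
r[3] = 6  (first piece 1, then r[2]=4)
r[4] = 10
r[5] = 12  (first piece 1, then r[4]=10)
r[6] = 14  (first piece 1, then r[5]=12)
r[7] = 16  (first piece 1, then r[6]=14)
r[8] = 20  (first piece 4, then r[4]=10)
r[9] = 29
r[10] = 31  (first piece 1, then r[9]=29)
r[11] = 33  (first piece 1, then r[10]=31)
r[12] = 35  (first piece 1, then r[11]=33)
Maximum revenue is ₹35.
Now minimize piece count subject to staying optimal: for each k, pieces[k] = 1 + min over i with p[i]+r[k−i]=r[k] of pieces[k−i].
pieces[9] = 1
pieces[10] = 2
pieces[11] = 2
pieces[12] = 3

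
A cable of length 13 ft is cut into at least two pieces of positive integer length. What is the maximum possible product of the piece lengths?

Define prod[k] = max over 1≤i<k of i · max(k−i, prod[k−i]); the inner max lets the remainder stay uncut if that's better.
prod[2] = 1·max(1,0) = 1·1 = 1
prod[3] = 1·max(2,1) = 1·2 = 2
prod[4] = 2·max(2,1) = 2·2 = 4
prod[5] = 2·max(3,2) = 2·3 = 6
prod[6] = 3·max(3,2) = 3·3 = 9
prod[7] = 2·max(5,6) = 2·6 = 12
prod[8] = 2·max(6,9) = 2·9 = 18
prod[9] = 3·max(6,9) = 3·9 = 27
prod[10] = 2·max(8,18) = 2·18 = 36
prod[11] = 2·max(9,27) = 2·27 = 54
prod[12] = 3·max(9,27) = 3·27 = 81
prod[13] = 2·max(11,54) = 2·54 = 108
One optimal split: 3 + 3 + 3 + 2 + 2; product 3·3·3·2·2 = 108.

108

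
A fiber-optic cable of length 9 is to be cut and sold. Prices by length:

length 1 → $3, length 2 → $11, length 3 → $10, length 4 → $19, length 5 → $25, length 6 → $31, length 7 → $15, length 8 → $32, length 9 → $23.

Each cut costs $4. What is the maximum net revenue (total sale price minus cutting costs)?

40

Let net[k] be the best obtainable value from length k. For each k, try every first piece i and keep the best of price[i] + net[k−i] minus the 4 cut fee when i<k.
net[1] = 3
net[2] = 11
net[3] = 10  (first piece 1, then net[2]=11)
net[4] = 19
net[5] = 25
net[6] = 31
net[7] = 32  (first piece 2, then net[5]=25)
net[8] = 38  (first piece 2, then net[6]=31)
net[9] = 40  (first piece 4, then net[5]=25)
One optimal plan: pieces 5 + 4 (1 cut) → $44 − $4 = $40.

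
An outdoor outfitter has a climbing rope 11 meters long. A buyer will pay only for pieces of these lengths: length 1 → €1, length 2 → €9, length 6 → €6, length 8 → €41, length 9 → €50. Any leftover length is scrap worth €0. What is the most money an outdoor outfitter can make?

59

Consider every possible first cut. f[k] is the best of p[i]+f[k−i] over all sellable i≤k.
f[1] = 1
f[2] = max(1+1, 9+0) = 9
f[3] = max(1+9, 9+1) = 10
f[4] = max(1+10, 9+9) = 18
f[5] = max(1+18, 9+10) = 19
f[6] = max(1+19, 9+18, 6+0) = 27
f[7] = max(1+27, 9+19, 6+1) = 28
f[8] = max(1+28, 9+27, 6+9, 41+0) = 41
f[9] = max(1+41, 9+28, 6+10, 41+1, 50+0) = 50
f[10] = max(1+50, 9+41, 6+18, 41+9, 50+1) = 51
f[11] = max(1+51, 9+50, 6+19, 41+10, 50+9) = 59
One optimal cutting: 9 + 2 → €59.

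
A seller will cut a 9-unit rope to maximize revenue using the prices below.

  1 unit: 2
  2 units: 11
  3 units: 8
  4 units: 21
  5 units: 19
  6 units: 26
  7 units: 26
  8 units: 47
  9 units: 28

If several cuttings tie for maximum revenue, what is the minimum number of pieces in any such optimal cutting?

Consider every possible first cut. r[k] is the best of p[i]+r[k−i] over all sellable i≤k.
r[1] = 2
r[2] = 11
r[3] = 13  (first piece 1, then r[2]=11)
r[4] = 22  (first piece 2, then r[2]=11)
r[5] = 24  (first piece 1, then r[4]=22)
r[6] = 33  (first piece 2, then r[4]=22)
r[7] = 35  (first piece 1, then r[6]=33)
r[8] = 47
r[9] = 49  (first piece 1, then r[8]=47)
Maximum revenue is 49.
Now minimize piece count subject to staying optimal: for each k, pieces[k] = 1 + min over i with p[i]+r[k−i]=r[k] of pieces[k−i].
pieces[6] = 3
pieces[7] = 4
pieces[8] = 1
pieces[9] = 2

2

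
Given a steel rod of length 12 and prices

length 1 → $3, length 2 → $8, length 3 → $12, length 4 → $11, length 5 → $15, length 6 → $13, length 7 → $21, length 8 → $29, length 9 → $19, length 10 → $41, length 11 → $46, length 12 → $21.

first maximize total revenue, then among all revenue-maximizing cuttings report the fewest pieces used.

Let r[k] be the best obtainable value from length k. For each k, try every first piece i and keep the best of price[i] + r[k−i].
r[1] = 3
r[2] = 8
r[3] = 12
r[4] = 16  (first piece 2, then r[2]=8)
r[5] = 20  (first piece 2, then r[3]=12)
r[6] = 24  (first piece 2, then r[4]=16)
r[7] = 28  (first piece 2, then r[5]=20)
r[8] = 32  (first piece 2, then r[6]=24)
r[9] = 36  (first piece 2, then r[7]=28)
r[10] = 41
r[11] = 46
r[12] = 49  (first piece 1, then r[11]=46)
Maximum revenue is $49.
Now minimize piece count subject to staying optimal: for each k, pieces[k] = 1 + min over i with p[i]+r[k−i]=r[k] of pieces[k−i].
pieces[9] = 3
pieces[10] = 1
pieces[11] = 1
pieces[12] = 2

2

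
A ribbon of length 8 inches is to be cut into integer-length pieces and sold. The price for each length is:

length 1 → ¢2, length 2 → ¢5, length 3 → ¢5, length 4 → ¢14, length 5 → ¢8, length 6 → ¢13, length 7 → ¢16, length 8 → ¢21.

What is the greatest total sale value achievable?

Let R[k] be the best obtainable value from length k. For each k, try every first piece i and keep the best of price[i] + R[k−i].
R[1] = 2
R[2] = max(2+2, 5+0) = 5
R[3] = max(2+5, 5+2, 5+0) = 7
R[4] = max(2+7, 5+5, 5+2, 14+0) = 14
R[5] = max(2+14, 5+7, 5+5, 14+2, 8+0) = 16
R[6] = max(2+16, 5+14, 5+7, 14+5, 8+2, 13+0) = 19
R[7] = max(2+19, 5+16, 5+14, …, 13+2, 16+0) = 21
R[8] = max(2+21, 5+19, 5+16, …, 16+2, 21+0) = 28
One optimal cutting: 4 + 4 → ¢14 + ¢14 = ¢28.

28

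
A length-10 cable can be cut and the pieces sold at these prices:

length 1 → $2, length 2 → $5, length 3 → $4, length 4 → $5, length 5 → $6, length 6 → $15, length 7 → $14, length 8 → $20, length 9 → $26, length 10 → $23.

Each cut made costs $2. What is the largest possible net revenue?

Let r[k] be the best obtainable value from length k. For each k, try every first piece i and keep the best of price[i] + r[k−i] minus the 2 cut fee when i<k.
r[1] = 2
r[2] = max(2+2-2, 5+0) = 5
r[3] = max(2+5-2, 5+2-2, 4+0) = 5
r[4] = max(2+5-2, 5+5-2, 4+2-2, 5+0) = 8
r[5] = max(2+8-2, 5+5-2, 4+5-2, 5+2-2, 6+0) = 8
r[6] = max(2+8-2, 5+8-2, 4+5-2, 5+5-2, 6+2-2, 15+0) = 15
r[7] = max(2+15-2, 5+8-2, 4+8-2, …, 15+2-2, 14+0) = 15
r[8] = max(2+15-2, 5+15-2, 4+8-2, …, 14+2-2, 20+0) = 20
r[9] = max(2+20-2, 5+15-2, 4+15-2, …, 20+2-2, 26+0) = 26
r[10] = max(2+26-2, 5+20-2, 4+15-2, …, 26+2-2, 23+0) = 26
One optimal plan: pieces 9 + 1 (1 cut) → $28 − $2 = $26.

26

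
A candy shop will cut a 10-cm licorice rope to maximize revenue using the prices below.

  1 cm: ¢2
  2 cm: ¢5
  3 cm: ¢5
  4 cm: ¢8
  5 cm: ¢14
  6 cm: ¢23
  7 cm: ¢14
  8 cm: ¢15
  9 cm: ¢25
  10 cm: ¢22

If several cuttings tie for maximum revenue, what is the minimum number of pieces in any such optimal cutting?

Consider every possible first cut. r[k] is the best of p[i]+r[k−i] over all sellable i≤k.
r[1] = 2
r[2] = 5
r[3] = 7  (first piece 1, then r[2]=5)
r[4] = 10  (first piece 2, then r[2]=5)
r[5] = 14
r[6] = 23
r[7] = 25  (first piece 1, then r[6]=23)
r[8] = 28  (first piece 2, then r[6]=23)
r[9] = 30  (first piece 1, then r[8]=28)
r[10] = 33  (first piece 2, then r[8]=28)
Maximum revenue is ¢33.
Now minimize piece count subject to staying optimal: for each k, pieces[k] = 1 + min over i with p[i]+r[k−i]=r[k] of pieces[k−i].
pieces[7] = 2
pieces[8] = 2
pieces[9] = 3
pieces[10] = 3

3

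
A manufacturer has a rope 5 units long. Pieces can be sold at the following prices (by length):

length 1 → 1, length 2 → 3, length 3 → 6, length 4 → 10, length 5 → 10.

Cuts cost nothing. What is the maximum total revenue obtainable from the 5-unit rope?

11

Let r[k] be the best obtainable value from length k. For each k, try every first piece i and keep the best of price[i] + r[k−i].
r[1] = 1
r[2] = 3
r[3] = 6
r[4] = 10
r[5] = 11  (first piece 1, then r[4]=10)
One optimal cutting: 4 + 1 → 10 + 1 = 11.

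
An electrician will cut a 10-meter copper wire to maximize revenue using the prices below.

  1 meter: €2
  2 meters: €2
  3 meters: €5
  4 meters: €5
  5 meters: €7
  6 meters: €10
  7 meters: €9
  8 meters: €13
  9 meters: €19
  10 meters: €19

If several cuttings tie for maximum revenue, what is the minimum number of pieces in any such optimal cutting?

2

Let r[k] be the best obtainable value from length k. For each k, try every first piece i and keep the best of price[i] + r[k−i].
r[1] = 2
r[2] = 4  (first piece 1, then r[1]=2)
r[3] = 6  (first piece 1, then r[2]=4)
r[4] = 8  (first piece 1, then r[3]=6)
r[5] = 10  (first piece 1, then r[4]=8)
r[6] = 12  (first piece 1, then r[5]=10)
r[7] = 14  (first piece 1, then r[6]=12)
r[8] = 16  (first piece 1, then r[7]=14)
r[9] = 19
r[10] = 21  (first piece 1, then r[9]=19)
Maximum revenue is €21.
Now minimize piece count subject to staying optimal: for each k, pieces[k] = 1 + min over i with p[i]+r[k−i]=r[k] of pieces[k−i].
pieces[7] = 7
pieces[8] = 8
pieces[9] = 1
pieces[10] = 2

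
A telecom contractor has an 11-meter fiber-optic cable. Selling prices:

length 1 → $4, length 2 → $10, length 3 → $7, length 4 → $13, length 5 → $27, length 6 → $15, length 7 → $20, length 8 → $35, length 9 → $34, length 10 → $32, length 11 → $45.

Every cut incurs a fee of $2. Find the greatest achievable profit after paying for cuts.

54

Consider every possible first cut. v[k] is the best of p[i]+v[k−i] over all sellable i≤k, charging 2 whenever i<k.
v[1] = 4
v[2] = 10
v[3] = 12  (first piece 1, then v[2]=10)
v[4] = 18  (first piece 2, then v[2]=10)
v[5] = 27
v[6] = 29  (first piece 1, then v[5]=27)
v[7] = 35  (first piece 2, then v[5]=27)
v[8] = 37  (first piece 1, then v[7]=35)
v[9] = 43  (first piece 2, then v[7]=35)
v[10] = 52  (first piece 5, then v[5]=27)
v[11] = 54  (first piece 1, then v[10]=52)
One optimal plan: pieces 5 + 5 + 1 (2 cuts) → $58 − $4 = $54.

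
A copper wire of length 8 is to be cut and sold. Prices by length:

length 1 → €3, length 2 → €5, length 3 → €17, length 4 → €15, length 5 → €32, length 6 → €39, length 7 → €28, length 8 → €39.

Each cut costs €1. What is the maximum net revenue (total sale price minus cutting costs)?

Consider every possible first cut. v[k] is the best of p[i]+v[k−i] over all sellable i≤k, charging 1 whenever i<k.
v[1] = 3
v[2] = 5  (first piece 1, then v[1]=3)
v[3] = 17
v[4] = 19  (first piece 1, then v[3]=17)
v[5] = 32
v[6] = 39
v[7] = 41  (first piece 1, then v[6]=39)
v[8] = 48  (first piece 3, then v[5]=32)
One optimal plan: pieces 5 + 3 (1 cut) → €49 − €1 = €48.

48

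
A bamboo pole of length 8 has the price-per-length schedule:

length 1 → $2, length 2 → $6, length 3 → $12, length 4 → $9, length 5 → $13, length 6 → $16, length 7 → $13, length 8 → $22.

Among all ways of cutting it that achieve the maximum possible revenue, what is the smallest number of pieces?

Consider every possible first cut. r[k] is the best of p[i]+r[k−i] over all sellable i≤k.
r[1] = 2
r[2] = max(2+2, 6+0) = 6
r[3] = max(2+6, 6+2, 12+0) = 12
r[4] = max(2+12, 6+6, 12+2, 9+0) = 14
r[5] = max(2+14, 6+12, 12+6, 9+2, 13+0) = 18
r[6] = max(2+18, 6+14, 12+12, 9+6, 13+2, 16+0) = 24
r[7] = max(2+24, 6+18, 12+14, …, 16+2, 13+0) = 26
r[8] = max(2+26, 6+24, 12+18, …, 13+2, 22+0) = 30
Maximum revenue is $30.
Now minimize piece count subject to staying optimal: for each k, pieces[k] = 1 + min over i with p[i]+r[k−i]=r[k] of pieces[k−i].
pieces[5] = 2
pieces[6] = 2
pieces[7] = 3
pieces[8] = 3

3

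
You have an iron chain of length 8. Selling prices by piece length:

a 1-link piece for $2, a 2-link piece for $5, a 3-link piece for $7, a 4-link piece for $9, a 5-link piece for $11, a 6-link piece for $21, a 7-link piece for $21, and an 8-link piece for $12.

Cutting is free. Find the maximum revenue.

Let v[k] be the best obtainable value from length k. For each k, try every first piece i and keep the best of price[i] + v[k−i].
v[1] = 2
v[2] = 5
v[3] = 7  (first piece 1, then v[2]=5)
v[4] = 10  (first piece 2, then v[2]=5)
v[5] = 12  (first piece 1, then v[4]=10)
v[6] = 21
v[7] = 23  (first piece 1, then v[6]=21)
v[8] = 26  (first piece 2, then v[6]=21)
One optimal cutting: 6 + 2 → $21 + $5 = $26.

26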